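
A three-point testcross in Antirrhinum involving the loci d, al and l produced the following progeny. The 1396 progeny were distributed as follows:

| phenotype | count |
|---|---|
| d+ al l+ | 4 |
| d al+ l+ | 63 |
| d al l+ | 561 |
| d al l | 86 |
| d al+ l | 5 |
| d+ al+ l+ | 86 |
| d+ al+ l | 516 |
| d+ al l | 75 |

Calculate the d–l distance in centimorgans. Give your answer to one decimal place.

The two most frequent reciprocal classes, d+ al+ l and d al l+, are the parental types, so the F1 was d+ al+ l / d al l+.
The two rarest classes, d al+ l and d+ al l+, are the double crossovers. Comparing them with the parentals, only the d allele has switched, so d is the middle locus and the order is al – d – l.
Crossovers in the d–l interval produce the single-crossover classes d+ al+ l+ and d al l (86 + 86 = 172) plus the double crossovers (9).
RF(d–l) = (172 + 9) / 1396 = 181/1396 = 0.1297 → 13.0 centimorgans.

13.0 centimorgans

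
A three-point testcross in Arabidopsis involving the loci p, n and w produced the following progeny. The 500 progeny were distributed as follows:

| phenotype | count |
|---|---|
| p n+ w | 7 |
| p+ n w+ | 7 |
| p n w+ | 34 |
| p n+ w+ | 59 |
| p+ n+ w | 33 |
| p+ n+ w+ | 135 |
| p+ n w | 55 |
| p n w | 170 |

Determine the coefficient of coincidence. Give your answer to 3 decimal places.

The two most frequent reciprocal classes, p n w and p+ n+ w+, are the parental types, so the F1 was p n w / p+ n+ w+.
The two rarest classes, p n+ w and p+ n w+, are the double crossovers. Comparing them with the parentals, only the n allele has switched, so n is the middle locus and the order is p – n – w.
p–n: (114 + 14)/500 = 0.2560; n–w: (67 + 14)/500 = 0.1620.
Expected DCO frequency = 0.2560 × 0.1620 ≈ 0.04147; observed = 14/500 ≈ 0.02800.
Coefficient of coincidence = 0.02800/0.04147 ≈ 0.675.

0.675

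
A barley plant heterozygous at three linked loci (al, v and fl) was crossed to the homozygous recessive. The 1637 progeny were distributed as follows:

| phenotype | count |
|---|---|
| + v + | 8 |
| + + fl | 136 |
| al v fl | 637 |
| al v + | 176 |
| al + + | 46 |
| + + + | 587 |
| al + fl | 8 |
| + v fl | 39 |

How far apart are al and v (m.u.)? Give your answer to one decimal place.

6.2 m.u.

The two most frequent reciprocal classes, al v fl and + + +, are the parental types, so the F1 was al v fl / + + +.
The two rarest classes, al + fl and + v +, are the double crossovers. Comparing them with the parentals, only the v allele has switched, so v is the middle locus and the order is al – v – fl.
Crossovers in the al–v interval produce the single-crossover classes + v fl and al + + (39 + 46 = 85) plus the double crossovers (16).
RF(al–v) = (85 + 16) / 1637 = 101/1637 = 0.0617 → 6.2 m.u.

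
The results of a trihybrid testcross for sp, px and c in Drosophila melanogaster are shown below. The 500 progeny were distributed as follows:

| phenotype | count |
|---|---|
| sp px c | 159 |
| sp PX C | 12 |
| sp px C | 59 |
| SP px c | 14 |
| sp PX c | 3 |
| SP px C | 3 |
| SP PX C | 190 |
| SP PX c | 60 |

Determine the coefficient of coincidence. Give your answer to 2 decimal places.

The two most frequent reciprocal classes, sp px c and SP PX C, are the parental types, so the F1 was sp px c / SP PX C.
The two rarest classes, sp PX c and SP px C, are the double crossovers. Comparing them with the parentals, only the px allele has switched, so px is the middle locus and the order is c – px – sp.
c–px: (119 + 6)/500 = 0.2500; px–sp: (26 + 6)/500 = 0.0640.
Expected DCO frequency = 0.2500 × 0.0640 ≈ 0.01600; observed = 6/500 ≈ 0.01200.
Coefficient of coincidence = 0.01200/0.01600 ≈ 0.75.

0.75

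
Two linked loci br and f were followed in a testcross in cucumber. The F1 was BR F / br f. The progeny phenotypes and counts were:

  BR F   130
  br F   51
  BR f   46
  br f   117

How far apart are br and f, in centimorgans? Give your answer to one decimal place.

28.2 centimorgans

The recombinant classes are BR f and br F: 46 + 51 = 97.
Recombination frequency = 97/344 = 0.2820 ≈ 28.2%, i.e. 28.2 centimorgans.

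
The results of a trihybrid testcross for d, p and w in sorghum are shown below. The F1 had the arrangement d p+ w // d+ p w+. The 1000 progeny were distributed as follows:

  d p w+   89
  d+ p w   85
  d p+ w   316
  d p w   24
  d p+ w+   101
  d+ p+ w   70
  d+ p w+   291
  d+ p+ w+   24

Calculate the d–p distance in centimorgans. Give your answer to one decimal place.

20.7 centimorgans

The two rarest classes, d p w and d+ p+ w+, are the double crossovers. Comparing them with the parentals, only the p allele has switched, so p is the middle locus and the order is w – p – d.
Crossovers in the p–d interval produce the single-crossover classes d+ p+ w and d p w+ (70 + 89 = 159) plus the double crossovers (48).
RF(p–d) = (159 + 48) / 1000 = 207/1000 = 0.2070 → 20.7 centimorgans.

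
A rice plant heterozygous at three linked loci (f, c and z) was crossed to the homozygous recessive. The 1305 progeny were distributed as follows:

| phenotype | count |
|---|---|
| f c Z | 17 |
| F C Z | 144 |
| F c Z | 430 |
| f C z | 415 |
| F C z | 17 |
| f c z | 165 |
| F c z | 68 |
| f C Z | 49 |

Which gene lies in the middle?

The two most frequent reciprocal classes, f C z and F c Z, are the parental types, so the F1 was f C z / F c Z.
The two rarest classes, F C z and f c Z, are the double crossovers. Comparing them with the parentals, only the f allele has switched, so f is the middle locus and the order is z – f – c.

f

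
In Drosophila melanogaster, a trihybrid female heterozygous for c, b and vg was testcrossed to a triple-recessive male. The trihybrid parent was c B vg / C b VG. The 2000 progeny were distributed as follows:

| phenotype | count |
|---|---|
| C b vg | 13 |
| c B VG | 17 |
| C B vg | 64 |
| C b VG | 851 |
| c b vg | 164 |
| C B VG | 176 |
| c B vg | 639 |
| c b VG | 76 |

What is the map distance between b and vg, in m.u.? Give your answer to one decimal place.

The two rarest classes, c B VG and C b vg, are the double crossovers. Comparing them with the parentals, only the vg allele has switched, so vg is the middle locus and the order is c – vg – b.
Crossovers in the vg–b interval produce the single-crossover classes c b vg and C B VG (164 + 176 = 340) plus the double crossovers (30).
RF(vg–b) = (340 + 30) / 2000 = 370/2000 = 0.1850 → 18.5 m.u.

18.5 m.u.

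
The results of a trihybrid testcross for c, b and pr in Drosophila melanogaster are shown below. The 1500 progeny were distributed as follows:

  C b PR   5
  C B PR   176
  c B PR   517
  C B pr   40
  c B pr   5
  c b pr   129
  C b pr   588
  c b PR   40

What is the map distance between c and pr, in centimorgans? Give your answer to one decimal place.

21.0 centimorgans

The two most frequent reciprocal classes, c B PR and C b pr, are the parental types, so the F1 was c B PR / C b pr.
The two rarest classes, c B pr and C b PR, are the double crossovers. Comparing them with the parentals, only the pr allele has switched, so pr is the middle locus and the order is b – pr – c.
Crossovers in the pr–c interval produce the single-crossover classes C B PR and c b pr (176 + 129 = 305) plus the double crossovers (10).
RF(pr–c) = (305 + 10) / 1500 = 315/1500 = 0.2100 → 21.0 centimorgans.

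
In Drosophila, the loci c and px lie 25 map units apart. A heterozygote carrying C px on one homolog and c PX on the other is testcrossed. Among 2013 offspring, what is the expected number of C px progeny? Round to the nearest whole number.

A map distance of 25 map units corresponds to a recombination frequency of 0.250.
The F1 is C px / c PX, so C px is a parental gamete class with expected frequency (1 − r)/2 = 0.750/2 = 0.3750.
Expected number = 0.3750 × 2013 = 754.88 ≈ 755.

755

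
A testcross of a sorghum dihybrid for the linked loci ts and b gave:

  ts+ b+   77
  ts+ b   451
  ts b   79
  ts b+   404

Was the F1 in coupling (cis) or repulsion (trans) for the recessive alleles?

The two most frequent classes are ts+ b (451) and ts b+ (404); these are the parental (non-recombinant) types.
So the F1 carried ts+ b on one chromosome and ts b+ on the other — the recessive alleles are on opposite chromosomes (trans / repulsion).

trans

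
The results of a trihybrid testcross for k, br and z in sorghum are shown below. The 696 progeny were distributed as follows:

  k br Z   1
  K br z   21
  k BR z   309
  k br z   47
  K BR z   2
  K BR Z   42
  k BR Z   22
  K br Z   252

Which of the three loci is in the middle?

k

The two most frequent reciprocal classes, K br Z and k BR z, are the parental types, so the F1 was K br Z / k BR z.
The two rarest classes, k br Z and K BR z, are the double crossovers. Comparing them with the parentals, only the k allele has switched, so k is the middle locus and the order is br – k – z.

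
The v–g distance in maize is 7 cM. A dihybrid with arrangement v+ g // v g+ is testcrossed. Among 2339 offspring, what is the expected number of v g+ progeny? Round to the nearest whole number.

A map distance of 7 cM corresponds to a recombination frequency of 0.070.
The F1 is v+ g / v g+, so v g+ is a parental gamete class with expected frequency (1 − r)/2 = 0.930/2 = 0.4650.
Expected number = 0.4650 × 2339 = 1087.63 ≈ 1088.

1088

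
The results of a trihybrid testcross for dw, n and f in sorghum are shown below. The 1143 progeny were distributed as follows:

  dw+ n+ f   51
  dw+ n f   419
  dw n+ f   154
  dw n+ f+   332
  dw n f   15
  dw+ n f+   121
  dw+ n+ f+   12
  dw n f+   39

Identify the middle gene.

The two most frequent reciprocal classes, dw n+ f+ and dw+ n f, are the parental types, so the F1 was dw n+ f+ / dw+ n f.
The two rarest classes, dw+ n+ f+ and dw n f, are the double crossovers. Comparing them with the parentals, only the dw allele has switched, so dw is the middle locus and the order is n – dw – f.

dw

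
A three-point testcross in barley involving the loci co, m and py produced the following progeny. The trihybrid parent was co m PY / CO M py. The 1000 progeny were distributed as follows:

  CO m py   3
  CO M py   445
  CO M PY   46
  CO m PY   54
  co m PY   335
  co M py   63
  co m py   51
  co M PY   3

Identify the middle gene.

m

The two rarest classes, co M PY and CO m py, are the double crossovers. Comparing them with the parentals, only the m allele has switched, so m is the middle locus and the order is py – m – co.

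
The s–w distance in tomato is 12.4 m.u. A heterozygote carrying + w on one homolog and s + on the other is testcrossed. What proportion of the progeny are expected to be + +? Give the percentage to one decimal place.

6.2%

A map distance of 12.4 m.u. corresponds to a recombination frequency of 0.124.
The F1 is + w / s +, so + + is a recombinant gamete class with expected frequency r/2 = 0.124/2 = 0.0620.
That is 0.0620 = 6.2% of the progeny.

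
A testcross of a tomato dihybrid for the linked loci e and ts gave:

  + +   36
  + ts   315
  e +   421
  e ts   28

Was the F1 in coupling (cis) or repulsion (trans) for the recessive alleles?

trans

The two most frequent classes are + ts (315) and e + (421); these are the parental (non-recombinant) types.
So the F1 carried + ts on one chromosome and e + on the other — the recessive alleles are on opposite chromosomes (trans / repulsion).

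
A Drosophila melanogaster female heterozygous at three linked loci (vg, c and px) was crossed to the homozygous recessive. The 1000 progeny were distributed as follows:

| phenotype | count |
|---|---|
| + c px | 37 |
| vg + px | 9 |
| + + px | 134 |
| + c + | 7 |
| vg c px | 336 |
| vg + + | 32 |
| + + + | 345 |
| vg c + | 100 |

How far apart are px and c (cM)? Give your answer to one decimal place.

25.0 cM

The two most frequent reciprocal classes, vg c px and + + +, are the parental types, so the F1 was vg c px / + + +.
The two rarest classes, vg + px and + c +, are the double crossovers. Comparing them with the parentals, only the c allele has switched, so c is the middle locus and the order is px – c – vg.
Crossovers in the px–c interval produce the single-crossover classes vg c + and + + px (100 + 134 = 234) plus the double crossovers (16).
RF(px–c) = (234 + 16) / 1000 = 250/1000 = 0.2500 → 25.0 cM.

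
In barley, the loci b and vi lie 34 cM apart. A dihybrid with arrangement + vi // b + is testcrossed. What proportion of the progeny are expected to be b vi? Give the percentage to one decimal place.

A map distance of 34 cM corresponds to a recombination frequency of 0.340.
The F1 is + vi / b +, so b vi is a recombinant gamete class with expected frequency r/2 = 0.340/2 = 0.1700.
That is 0.1700 = 17.0% of the progeny.

17.0%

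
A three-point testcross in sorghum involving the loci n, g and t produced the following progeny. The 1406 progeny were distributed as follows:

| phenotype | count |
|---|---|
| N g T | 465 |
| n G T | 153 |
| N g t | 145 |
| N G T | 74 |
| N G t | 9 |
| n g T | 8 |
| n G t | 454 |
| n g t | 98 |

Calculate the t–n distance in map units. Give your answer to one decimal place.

22.4 map units

The two most frequent reciprocal classes, N g T and n G t, are the parental types, so the F1 was N g T / n G t.
The two rarest classes, n g T and N G t, are the double crossovers. Comparing them with the parentals, only the n allele has switched, so n is the middle locus and the order is g – n – t.
Crossovers in the n–t interval produce the single-crossover classes N g t and n G T (145 + 153 = 298) plus the double crossovers (17).
RF(n–t) = (298 + 17) / 1406 = 315/1406 = 0.2240 → 22.4 map units.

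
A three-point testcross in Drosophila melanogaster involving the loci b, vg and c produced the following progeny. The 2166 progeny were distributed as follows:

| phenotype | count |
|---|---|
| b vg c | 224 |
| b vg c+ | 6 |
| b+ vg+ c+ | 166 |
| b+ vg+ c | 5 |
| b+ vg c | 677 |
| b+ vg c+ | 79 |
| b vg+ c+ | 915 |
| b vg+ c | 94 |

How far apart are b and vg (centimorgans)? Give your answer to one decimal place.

18.5 centimorgans

The two most frequent reciprocal classes, b vg+ c+ and b+ vg c, are the parental types, so the F1 was b vg+ c+ / b+ vg c.
The two rarest classes, b vg c+ and b+ vg+ c, are the double crossovers. Comparing them with the parentals, only the vg allele has switched, so vg is the middle locus and the order is b – vg – c.
Crossovers in the b–vg interval produce the single-crossover classes b+ vg+ c+ and b vg c (166 + 224 = 390) plus the double crossovers (11).
RF(b–vg) = (390 + 11) / 2166 = 401/2166 = 0.1851 → 18.5 centimorgans.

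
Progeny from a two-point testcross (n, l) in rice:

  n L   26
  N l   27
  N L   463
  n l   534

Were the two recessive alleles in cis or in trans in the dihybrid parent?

The two most frequent classes are N L (463) and n l (534); these are the parental (non-recombinant) types.
So the F1 carried N L on one chromosome and n l on the other — the recessive alleles are on the same chromosome (cis / coupling).

cis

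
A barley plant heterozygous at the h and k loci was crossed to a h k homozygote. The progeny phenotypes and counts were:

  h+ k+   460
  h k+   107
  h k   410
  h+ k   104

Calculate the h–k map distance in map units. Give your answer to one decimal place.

The two most frequent classes, h+ k+ (460) and h k (410), are the parental types, so the F1 was h+ k+ / h k.
The recombinant classes are h+ k and h k+: 104 + 107 = 211.
Recombination frequency = 211/1081 = 0.1952 ≈ 19.5%, i.e. 19.5 map units.

19.5 map units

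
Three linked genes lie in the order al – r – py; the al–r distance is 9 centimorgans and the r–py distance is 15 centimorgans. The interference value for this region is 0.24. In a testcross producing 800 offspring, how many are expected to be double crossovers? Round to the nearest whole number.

8

Map distances give recombination frequencies of 0.090 and 0.150 for the two intervals.
With interference 0.24 (so coincidence = 0.76), expected double-crossover frequency = 0.090 × 0.150 × 0.76 = 0.01026.
Expected number = 0.01026 × 800 = 8.21 ≈ 8.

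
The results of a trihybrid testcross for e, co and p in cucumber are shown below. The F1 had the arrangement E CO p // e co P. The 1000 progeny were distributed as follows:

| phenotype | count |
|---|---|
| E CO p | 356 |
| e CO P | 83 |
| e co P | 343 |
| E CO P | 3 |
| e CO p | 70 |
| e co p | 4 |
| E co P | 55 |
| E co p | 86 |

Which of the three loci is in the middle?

The two rarest classes, E CO P and e co p, are the double crossovers. Comparing them with the parentals, only the p allele has switched, so p is the middle locus and the order is co – p – e.

p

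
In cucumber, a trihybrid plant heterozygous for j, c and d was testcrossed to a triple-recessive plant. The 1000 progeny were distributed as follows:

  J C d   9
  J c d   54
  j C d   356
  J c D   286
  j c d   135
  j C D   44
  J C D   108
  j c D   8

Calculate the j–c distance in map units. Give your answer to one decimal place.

The two most frequent reciprocal classes, j C d and J c D, are the parental types, so the F1 was j C d / J c D.
The two rarest classes, J C d and j c D, are the double crossovers. Comparing them with the parentals, only the j allele has switched, so j is the middle locus and the order is d – j – c.
Crossovers in the j–c interval produce the single-crossover classes j c d and J C D (135 + 108 = 243) plus the double crossovers (17).
RF(j–c) = (243 + 17) / 1000 = 260/1000 = 0.2600 → 26.0 map units.

26.0 map units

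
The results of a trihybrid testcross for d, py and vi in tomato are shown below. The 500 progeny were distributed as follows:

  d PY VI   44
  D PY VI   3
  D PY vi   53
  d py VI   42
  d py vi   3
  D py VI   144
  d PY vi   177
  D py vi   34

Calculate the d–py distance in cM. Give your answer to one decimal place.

The two most frequent reciprocal classes, d PY vi and D py VI, are the parental types, so the F1 was d PY vi / D py VI.
The two rarest classes, d py vi and D PY VI, are the double crossovers. Comparing them with the parentals, only the py allele has switched, so py is the middle locus and the order is d – py – vi.
Crossovers in the d–py interval produce the single-crossover classes D PY vi and d py VI (53 + 42 = 95) plus the double crossovers (6).
RF(d–py) = (95 + 6) / 500 = 101/500 = 0.2020 → 20.2 cM.

20.2 cM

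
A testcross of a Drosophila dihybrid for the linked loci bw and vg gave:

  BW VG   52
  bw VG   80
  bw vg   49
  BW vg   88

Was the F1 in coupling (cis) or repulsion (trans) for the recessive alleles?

trans

The two most frequent classes are BW vg (88) and bw VG (80); these are the parental (non-recombinant) types.
So the F1 carried BW vg on one chromosome and bw VG on the other — the recessive alleles are on opposite chromosomes (trans / repulsion).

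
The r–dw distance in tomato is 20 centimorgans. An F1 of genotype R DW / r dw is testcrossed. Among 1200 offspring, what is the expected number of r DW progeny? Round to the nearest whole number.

120

A map distance of 20 centimorgans corresponds to a recombination frequency of 0.200.
The F1 is R DW / r dw, so r DW is a recombinant gamete class with expected frequency r/2 = 0.200/2 = 0.1000.
Expected number = 0.1000 × 1200 = 120.00 ≈ 120.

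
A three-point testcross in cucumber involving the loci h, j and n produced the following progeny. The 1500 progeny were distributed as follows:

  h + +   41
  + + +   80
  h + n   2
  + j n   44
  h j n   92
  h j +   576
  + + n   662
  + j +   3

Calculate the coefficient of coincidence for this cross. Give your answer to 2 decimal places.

0.47

The two most frequent reciprocal classes, + + n and h j +, are the parental types, so the F1 was + + n / h j +.
The two rarest classes, h + n and + j +, are the double crossovers. Comparing them with the parentals, only the h allele has switched, so h is the middle locus and the order is n – h – j.
n–h: (172 + 5)/1500 = 0.1180; h–j: (85 + 5)/1500 = 0.0600.
Expected DCO frequency = 0.1180 × 0.0600 ≈ 0.00708; observed = 5/1500 ≈ 0.00333.
Coefficient of coincidence = 0.00333/0.00708 ≈ 0.47.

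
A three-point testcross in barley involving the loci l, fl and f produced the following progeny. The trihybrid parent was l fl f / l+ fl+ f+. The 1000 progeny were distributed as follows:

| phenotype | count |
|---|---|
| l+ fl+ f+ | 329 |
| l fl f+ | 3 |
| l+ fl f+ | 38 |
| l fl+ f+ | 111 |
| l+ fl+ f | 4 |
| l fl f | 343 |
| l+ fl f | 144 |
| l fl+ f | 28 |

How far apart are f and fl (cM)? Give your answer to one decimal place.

The two rarest classes, l fl f+ and l+ fl+ f, are the double crossovers. Comparing them with the parentals, only the f allele has switched, so f is the middle locus and the order is l – f – fl.
Crossovers in the f–fl interval produce the single-crossover classes l fl+ f and l+ fl f+ (28 + 38 = 66) plus the double crossovers (7).
RF(f–fl) = (66 + 7) / 1000 = 73/1000 = 0.0730 → 7.3 cM.

7.3 cM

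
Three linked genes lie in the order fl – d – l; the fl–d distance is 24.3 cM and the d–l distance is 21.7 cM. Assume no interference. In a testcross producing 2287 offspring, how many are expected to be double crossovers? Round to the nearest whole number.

Map distances give recombination frequencies of 0.243 and 0.217 for the two intervals.
With no interference, expected double-crossover frequency = 0.243 × 0.217 = 0.05273.
Expected number = 0.05273 × 2287 = 120.60 ≈ 121.

121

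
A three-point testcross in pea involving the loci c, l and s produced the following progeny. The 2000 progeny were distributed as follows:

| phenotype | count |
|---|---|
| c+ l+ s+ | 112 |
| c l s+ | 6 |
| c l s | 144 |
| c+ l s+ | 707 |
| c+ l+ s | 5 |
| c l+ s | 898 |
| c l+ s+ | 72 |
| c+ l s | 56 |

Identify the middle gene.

c

The two most frequent reciprocal classes, c+ l s+ and c l+ s, are the parental types, so the F1 was c+ l s+ / c l+ s.
The two rarest classes, c l s+ and c+ l+ s, are the double crossovers. Comparing them with the parentals, only the c allele has switched, so c is the middle locus and the order is s – c – l.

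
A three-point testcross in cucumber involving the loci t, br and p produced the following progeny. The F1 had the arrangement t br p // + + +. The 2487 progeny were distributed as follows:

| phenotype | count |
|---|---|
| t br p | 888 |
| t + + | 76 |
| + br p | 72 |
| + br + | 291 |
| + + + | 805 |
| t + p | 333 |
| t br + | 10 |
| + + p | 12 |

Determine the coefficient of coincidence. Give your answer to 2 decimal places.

0.50

The two rarest classes, t br + and + + p, are the double crossovers. Comparing them with the parentals, only the p allele has switched, so p is the middle locus and the order is br – p – t.
br–p: (624 + 22)/2487 = 0.2598; p–t: (148 + 22)/2487 = 0.0684.
Expected DCO frequency = 0.2598 × 0.0684 ≈ 0.01777; observed = 22/2487 ≈ 0.00885.
Coefficient of coincidence = 0.00885/0.01777 ≈ 0.50.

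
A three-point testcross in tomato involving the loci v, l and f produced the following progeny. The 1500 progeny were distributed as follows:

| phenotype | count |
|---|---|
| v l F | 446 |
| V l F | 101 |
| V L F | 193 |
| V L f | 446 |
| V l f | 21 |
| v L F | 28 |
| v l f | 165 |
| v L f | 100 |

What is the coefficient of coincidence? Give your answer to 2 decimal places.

0.72

The two most frequent reciprocal classes, V L f and v l F, are the parental types, so the F1 was V L f / v l F.
The two rarest classes, V l f and v L F, are the double crossovers. Comparing them with the parentals, only the l allele has switched, so l is the middle locus and the order is f – l – v.
f–l: (358 + 49)/1500 = 0.2713; l–v: (201 + 49)/1500 = 0.1667.
Expected DCO frequency = 0.2713 × 0.1667 ≈ 0.04523; observed = 49/1500 ≈ 0.03267.
Coefficient of coincidence = 0.03267/0.04523 ≈ 0.72.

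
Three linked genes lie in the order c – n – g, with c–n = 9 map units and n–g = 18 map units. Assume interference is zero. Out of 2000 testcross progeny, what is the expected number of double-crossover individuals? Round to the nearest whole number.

Map distances give recombination frequencies of 0.090 and 0.180 for the two intervals.
With no interference, expected double-crossover frequency = 0.090 × 0.180 = 0.01620.
Expected number = 0.01620 × 2000 = 32.40 ≈ 32.

32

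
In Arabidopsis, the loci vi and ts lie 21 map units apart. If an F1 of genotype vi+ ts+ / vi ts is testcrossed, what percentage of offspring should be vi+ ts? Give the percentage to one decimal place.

A map distance of 21 map units corresponds to a recombination frequency of 0.210.
The F1 is vi+ ts+ / vi ts, so vi+ ts is a recombinant gamete class with expected frequency r/2 = 0.210/2 = 0.1050.
That is 0.1050 = 10.5% of the progeny.

10.5%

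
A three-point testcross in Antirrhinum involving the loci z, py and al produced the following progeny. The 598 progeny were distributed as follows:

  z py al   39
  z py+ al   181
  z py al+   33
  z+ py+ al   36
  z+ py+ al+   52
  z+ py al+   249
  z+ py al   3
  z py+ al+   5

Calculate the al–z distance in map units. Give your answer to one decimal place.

The two most frequent reciprocal classes, z+ py al+ and z py+ al, are the parental types, so the F1 was z+ py al+ / z py+ al.
The two rarest classes, z+ py al and z py+ al+, are the double crossovers. Comparing them with the parentals, only the al allele has switched, so al is the middle locus and the order is py – al – z.
Crossovers in the al–z interval produce the single-crossover classes z py al+ and z+ py+ al (33 + 36 = 69) plus the double crossovers (8).
RF(al–z) = (69 + 8) / 598 = 77/598 = 0.1288 → 12.9 map units.

12.9 map units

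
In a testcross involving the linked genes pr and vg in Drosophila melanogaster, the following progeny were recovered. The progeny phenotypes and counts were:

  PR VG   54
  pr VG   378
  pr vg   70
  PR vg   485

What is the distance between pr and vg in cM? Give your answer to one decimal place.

12.6 cM

The two most frequent classes, PR vg (485) and pr VG (378), are the parental types, so the F1 was PR vg / pr VG.
The recombinant classes are PR VG and pr vg: 54 + 70 = 124.
Recombination frequency = 124/987 = 0.1256 ≈ 12.6%, i.e. 12.6 cM.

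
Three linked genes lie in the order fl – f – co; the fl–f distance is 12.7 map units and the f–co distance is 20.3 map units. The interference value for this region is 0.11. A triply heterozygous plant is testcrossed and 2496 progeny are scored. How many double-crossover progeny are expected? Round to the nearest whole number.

Map distances give recombination frequencies of 0.127 and 0.203 for the two intervals.
With interference 0.11 (so coincidence = 0.89), expected double-crossover frequency = 0.127 × 0.203 × 0.89 = 0.02295.
Expected number = 0.02295 × 2496 = 57.27 ≈ 57.

57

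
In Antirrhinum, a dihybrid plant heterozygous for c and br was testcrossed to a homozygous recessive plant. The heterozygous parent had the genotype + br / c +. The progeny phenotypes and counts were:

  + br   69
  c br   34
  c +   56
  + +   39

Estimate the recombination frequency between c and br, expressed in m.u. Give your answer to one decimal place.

36.9 m.u.

The recombinant classes are + + and c br: 39 + 34 = 73.
Recombination frequency = 73/198 = 0.3687 ≈ 36.9%, i.e. 36.9 m.u.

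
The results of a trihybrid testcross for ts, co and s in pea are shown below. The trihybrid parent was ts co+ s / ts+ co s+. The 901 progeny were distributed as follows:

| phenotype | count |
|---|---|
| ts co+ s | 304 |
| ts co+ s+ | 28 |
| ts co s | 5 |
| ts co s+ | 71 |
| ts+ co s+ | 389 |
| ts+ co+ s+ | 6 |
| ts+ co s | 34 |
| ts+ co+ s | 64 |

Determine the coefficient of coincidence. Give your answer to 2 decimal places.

The two rarest classes, ts co s and ts+ co+ s+, are the double crossovers. Comparing them with the parentals, only the co allele has switched, so co is the middle locus and the order is s – co – ts.
s–co: (62 + 11)/901 = 0.0810; co–ts: (135 + 11)/901 = 0.1620.
Expected DCO frequency = 0.0810 × 0.1620 ≈ 0.01312; observed = 11/901 ≈ 0.01221.
Coefficient of coincidence = 0.01221/0.01312 ≈ 0.93.

0.93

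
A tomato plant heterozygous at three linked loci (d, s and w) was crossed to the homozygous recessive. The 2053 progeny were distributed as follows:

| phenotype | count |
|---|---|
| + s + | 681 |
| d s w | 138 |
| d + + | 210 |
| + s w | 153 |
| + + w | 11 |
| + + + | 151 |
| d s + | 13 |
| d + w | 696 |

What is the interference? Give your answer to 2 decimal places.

0.59

The two most frequent reciprocal classes, d + w and + s +, are the parental types, so the F1 was d + w / + s +.
The two rarest classes, + + w and d s +, are the double crossovers. Comparing them with the parentals, only the d allele has switched, so d is the middle locus and the order is s – d – w.
s–d: (289 + 24)/2053 = 0.1525; d–w: (363 + 24)/2053 = 0.1885.
Expected DCO frequency = 0.1525 × 0.1885 ≈ 0.02875; observed = 24/2053 ≈ 0.01169.
Coefficient of coincidence = 0.01169/0.02875 ≈ 0.41; interference = 1 − 0.41 = 0.59.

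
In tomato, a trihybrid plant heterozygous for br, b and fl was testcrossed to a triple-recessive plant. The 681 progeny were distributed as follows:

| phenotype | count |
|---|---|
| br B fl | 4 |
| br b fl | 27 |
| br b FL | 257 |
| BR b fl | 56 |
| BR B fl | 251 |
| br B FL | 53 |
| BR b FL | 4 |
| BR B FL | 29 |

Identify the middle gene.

br

The two most frequent reciprocal classes, br b FL and BR B fl, are the parental types, so the F1 was br b FL / BR B fl.
The two rarest classes, BR b FL and br B fl, are the double crossovers. Comparing them with the parentals, only the br allele has switched, so br is the middle locus and the order is b – br – fl.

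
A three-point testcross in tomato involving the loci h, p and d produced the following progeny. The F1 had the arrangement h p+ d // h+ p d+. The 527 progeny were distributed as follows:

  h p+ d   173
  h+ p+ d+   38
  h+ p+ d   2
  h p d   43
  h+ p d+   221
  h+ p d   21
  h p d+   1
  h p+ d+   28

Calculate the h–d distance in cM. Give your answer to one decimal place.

9.9 cM

The two rarest classes, h+ p+ d and h p d+, are the double crossovers. Comparing them with the parentals, only the h allele has switched, so h is the middle locus and the order is d – h – p.
Crossovers in the d–h interval produce the single-crossover classes h p+ d+ and h+ p d (28 + 21 = 49) plus the double crossovers (3).
RF(d–h) = (49 + 3) / 527 = 52/527 = 0.0987 → 9.9 cM.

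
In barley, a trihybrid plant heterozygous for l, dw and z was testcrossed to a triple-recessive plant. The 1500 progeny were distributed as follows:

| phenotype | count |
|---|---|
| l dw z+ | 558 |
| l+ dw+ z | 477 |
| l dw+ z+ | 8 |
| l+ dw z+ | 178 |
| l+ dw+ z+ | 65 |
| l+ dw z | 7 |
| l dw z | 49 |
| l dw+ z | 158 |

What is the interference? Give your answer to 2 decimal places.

0.50

The two most frequent reciprocal classes, l dw z+ and l+ dw+ z, are the parental types, so the F1 was l dw z+ / l+ dw+ z.
The two rarest classes, l dw+ z+ and l+ dw z, are the double crossovers. Comparing them with the parentals, only the dw allele has switched, so dw is the middle locus and the order is z – dw – l.
z–dw: (114 + 15)/1500 = 0.0860; dw–l: (336 + 15)/1500 = 0.2340.
Expected DCO frequency = 0.0860 × 0.2340 ≈ 0.02012; observed = 15/1500 ≈ 0.01000.
Coefficient of coincidence = 0.01000/0.02012 ≈ 0.50; interference = 1 − 0.50 = 0.50.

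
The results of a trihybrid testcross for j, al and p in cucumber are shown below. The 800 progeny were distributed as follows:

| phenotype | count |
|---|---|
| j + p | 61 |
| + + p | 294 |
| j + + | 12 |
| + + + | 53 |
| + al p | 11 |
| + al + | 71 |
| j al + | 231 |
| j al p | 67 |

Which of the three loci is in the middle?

al

The two most frequent reciprocal classes, + + p and j al +, are the parental types, so the F1 was + + p / j al +.
The two rarest classes, + al p and j + +, are the double crossovers. Comparing them with the parentals, only the al allele has switched, so al is the middle locus and the order is p – al – j.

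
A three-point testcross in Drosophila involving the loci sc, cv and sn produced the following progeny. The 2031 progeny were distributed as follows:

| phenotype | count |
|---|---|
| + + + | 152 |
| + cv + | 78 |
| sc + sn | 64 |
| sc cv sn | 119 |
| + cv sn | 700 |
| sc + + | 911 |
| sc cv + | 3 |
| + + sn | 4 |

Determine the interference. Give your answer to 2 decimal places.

The two most frequent reciprocal classes, sc + + and + cv sn, are the parental types, so the F1 was sc + + / + cv sn.
The two rarest classes, sc cv + and + + sn, are the double crossovers. Comparing them with the parentals, only the cv allele has switched, so cv is the middle locus and the order is sn – cv – sc.
sn–cv: (142 + 7)/2031 = 0.0734; cv–sc: (271 + 7)/2031 = 0.1369.
Expected DCO frequency = 0.0734 × 0.1369 ≈ 0.01005; observed = 7/2031 ≈ 0.00345.
Coefficient of coincidence = 0.00345/0.01005 ≈ 0.34; interference = 1 − 0.34 = 0.66.

0.66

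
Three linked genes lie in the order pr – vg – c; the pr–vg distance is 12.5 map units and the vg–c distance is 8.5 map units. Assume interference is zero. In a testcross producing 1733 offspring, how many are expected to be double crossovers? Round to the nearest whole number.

18

Map distances give recombination frequencies of 0.125 and 0.085 for the two intervals.
With no interference, expected double-crossover frequency = 0.125 × 0.085 = 0.01063.
Expected number = 0.01063 × 1733 = 18.41 ≈ 18.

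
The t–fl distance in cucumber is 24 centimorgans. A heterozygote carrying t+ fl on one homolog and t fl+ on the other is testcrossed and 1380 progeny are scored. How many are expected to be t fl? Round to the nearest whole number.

A map distance of 24 centimorgans corresponds to a recombination frequency of 0.240.
The F1 is t+ fl / t fl+, so t fl is a recombinant gamete class with expected frequency r/2 = 0.240/2 = 0.1200.
Expected number = 0.1200 × 1380 = 165.60 ≈ 166.

166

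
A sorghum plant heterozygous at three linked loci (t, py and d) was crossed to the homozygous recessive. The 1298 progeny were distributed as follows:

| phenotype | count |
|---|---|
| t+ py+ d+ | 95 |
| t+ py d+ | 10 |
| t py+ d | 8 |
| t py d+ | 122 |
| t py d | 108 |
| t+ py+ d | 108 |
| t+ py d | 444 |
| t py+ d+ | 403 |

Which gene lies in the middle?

The two most frequent reciprocal classes, t+ py d and t py+ d+, are the parental types, so the F1 was t+ py d / t py+ d+.
The two rarest classes, t+ py d+ and t py+ d, are the double crossovers. Comparing them with the parentals, only the d allele has switched, so d is the middle locus and the order is py – d – t.

d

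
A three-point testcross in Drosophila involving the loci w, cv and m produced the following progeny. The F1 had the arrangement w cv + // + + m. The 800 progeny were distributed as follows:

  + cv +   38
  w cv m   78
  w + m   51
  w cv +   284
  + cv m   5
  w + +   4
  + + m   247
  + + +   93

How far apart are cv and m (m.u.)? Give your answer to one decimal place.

The two rarest classes, w + + and + cv m, are the double crossovers. Comparing them with the parentals, only the cv allele has switched, so cv is the middle locus and the order is w – cv – m.
Crossovers in the cv–m interval produce the single-crossover classes w cv m and + + + (78 + 93 = 171) plus the double crossovers (9).
RF(cv–m) = (171 + 9) / 800 = 180/800 = 0.2250 → 22.5 m.u.

22.5 m.u.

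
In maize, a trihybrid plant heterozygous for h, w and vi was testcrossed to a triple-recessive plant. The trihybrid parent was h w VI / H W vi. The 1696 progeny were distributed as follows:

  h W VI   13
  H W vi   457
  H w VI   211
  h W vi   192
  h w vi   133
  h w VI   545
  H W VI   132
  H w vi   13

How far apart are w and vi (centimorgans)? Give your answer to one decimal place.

17.2 centimorgans

The two rarest classes, h W VI and H w vi, are the double crossovers. Comparing them with the parentals, only the w allele has switched, so w is the middle locus and the order is h – w – vi.
Crossovers in the w–vi interval produce the single-crossover classes h w vi and H W VI (133 + 132 = 265) plus the double crossovers (26).
RF(w–vi) = (265 + 26) / 1696 = 291/1696 = 0.1716 → 17.2 centimorgans.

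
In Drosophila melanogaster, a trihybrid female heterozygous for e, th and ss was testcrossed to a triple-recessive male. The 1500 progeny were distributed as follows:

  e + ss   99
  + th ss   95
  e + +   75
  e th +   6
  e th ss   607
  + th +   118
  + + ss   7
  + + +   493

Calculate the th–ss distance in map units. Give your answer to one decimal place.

The two most frequent reciprocal classes, e th ss and + + +, are the parental types, so the F1 was e th ss / + + +.
The two rarest classes, e th + and + + ss, are the double crossovers. Comparing them with the parentals, only the ss allele has switched, so ss is the middle locus and the order is th – ss – e.
Crossovers in the th–ss interval produce the single-crossover classes e + ss and + th + (99 + 118 = 217) plus the double crossovers (13).
RF(th–ss) = (217 + 13) / 1500 = 230/1500 = 0.1533 → 15.3 map units.

15.3 map units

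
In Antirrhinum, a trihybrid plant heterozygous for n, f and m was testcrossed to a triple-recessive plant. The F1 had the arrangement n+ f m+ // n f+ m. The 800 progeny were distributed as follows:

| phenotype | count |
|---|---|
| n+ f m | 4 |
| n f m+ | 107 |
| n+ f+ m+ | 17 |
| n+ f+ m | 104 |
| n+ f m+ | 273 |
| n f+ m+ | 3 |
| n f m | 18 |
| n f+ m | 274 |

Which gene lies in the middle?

The two rarest classes, n+ f m and n f+ m+, are the double crossovers. Comparing them with the parentals, only the m allele has switched, so m is the middle locus and the order is f – m – n.

m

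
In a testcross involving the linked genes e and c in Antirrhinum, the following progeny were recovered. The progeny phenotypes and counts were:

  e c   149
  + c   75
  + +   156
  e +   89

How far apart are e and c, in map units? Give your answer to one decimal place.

The two most frequent classes, + + (156) and e c (149), are the parental types, so the F1 was + + / e c.
The recombinant classes are + c and e +: 75 + 89 = 164.
Recombination frequency = 164/469 = 0.3497 ≈ 35.0%, i.e. 35.0 map units.

35.0 map units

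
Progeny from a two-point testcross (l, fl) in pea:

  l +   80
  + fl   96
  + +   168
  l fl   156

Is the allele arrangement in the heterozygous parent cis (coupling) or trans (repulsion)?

The two most frequent classes are + + (168) and l fl (156); these are the parental (non-recombinant) types.
So the F1 carried + + on one chromosome and l fl on the other — the recessive alleles are on the same chromosome (cis / coupling).

cis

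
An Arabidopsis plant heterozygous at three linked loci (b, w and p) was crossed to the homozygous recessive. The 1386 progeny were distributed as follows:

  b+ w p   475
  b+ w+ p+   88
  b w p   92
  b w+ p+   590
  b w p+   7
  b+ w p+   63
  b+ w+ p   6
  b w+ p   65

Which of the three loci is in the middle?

The two most frequent reciprocal classes, b w+ p+ and b+ w p, are the parental types, so the F1 was b w+ p+ / b+ w p.
The two rarest classes, b w p+ and b+ w+ p, are the double crossovers. Comparing them with the parentals, only the w allele has switched, so w is the middle locus and the order is b – w – p.

w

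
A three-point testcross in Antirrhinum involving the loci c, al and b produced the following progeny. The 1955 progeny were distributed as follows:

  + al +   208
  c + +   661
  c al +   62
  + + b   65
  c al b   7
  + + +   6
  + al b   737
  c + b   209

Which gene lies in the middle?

c

The two most frequent reciprocal classes, c + + and + al b, are the parental types, so the F1 was c + + / + al b.
The two rarest classes, + + + and c al b, are the double crossovers. Comparing them with the parentals, only the c allele has switched, so c is the middle locus and the order is b – c – al.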